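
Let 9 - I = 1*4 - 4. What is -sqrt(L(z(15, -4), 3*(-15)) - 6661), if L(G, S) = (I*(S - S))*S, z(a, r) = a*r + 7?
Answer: -I*sqrt(6661) ≈ -81.615*I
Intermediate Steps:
z(a, r) = 7 + a*r
I = 9 (I = 9 - (1*4 - 4) = 9 - (4 - 4) = 9 - 1*0 = 9 + 0 = 9)
L(G, S) = 0 (L(G, S) = (9*(S - S))*S = (9*0)*S = 0*S = 0)
-sqrt(L(z(15, -4), 3*(-15)) - 6661) = -sqrt(0 - 6661) = -sqrt(-6661) = -I*sqrt(6661)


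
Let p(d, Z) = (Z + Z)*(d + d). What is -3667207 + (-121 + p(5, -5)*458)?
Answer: -3713128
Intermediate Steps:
p(d, Z) = 4*Z*d (p(d, Z) = (2*Z)*(2*d) = 4*Z*d)
-3667207 + (-121 + p(5, -5)*458) = -3667207 + (-121 + (4*(-5)*5)*458) = -3667207 + (-121 - 100*458) = -3667207 + (-121 - 45800) = -3667207 - 45921 = -3713128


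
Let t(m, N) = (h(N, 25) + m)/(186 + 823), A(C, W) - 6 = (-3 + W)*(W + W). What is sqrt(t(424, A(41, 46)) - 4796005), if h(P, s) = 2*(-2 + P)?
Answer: I*sqrt(4882713147309)/1009 ≈ 2190.0*I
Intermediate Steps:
h(P, s) = -4 + 2*P
A(C, W) = 6 + 2*W*(-3 + W) (A(C, W) = 6 + (-3 + W)*(W + W) = 6 + (-3 + W)*(2*W) = 6 + 2*W*(-3 + W))
t(m, N) = -4/1009 + m/1009 + 2*N/1009 (t(m, N) = ((-4 + 2*N) + m)/(186 + 823) = (-4 + m + 2*N)/1009 = (-4 + m + 2*N)*(1/1009) = -4/1009 + m/1009 + 2*N/1009)
sqrt(t(424, A(41, 46)) - 4796005) = sqrt((-4/1009 + (1/1009)*424 + 2*(6 - 6*46 + 2*46**2)/1009) - 4796005) = sqrt((-4/1009 + 424/1009 + 2*(6 - 276 + 2*2116)/1009) - 4796005) = sqrt((-4/1009 + 424/1009 + 2*(6 - 276 + 4232)/1009) - 4796005) = sqrt((-4/1009 + 424/1009 + (2/1009)*3962) - 4796005) = sqrt((-4/1009 + 424/1009 + 7924/1009) - 4796005) = sqrt(8344/1009 - 4796005) = sqrt(-4839160701/1009) = I*sqrt(4882713147309)/1009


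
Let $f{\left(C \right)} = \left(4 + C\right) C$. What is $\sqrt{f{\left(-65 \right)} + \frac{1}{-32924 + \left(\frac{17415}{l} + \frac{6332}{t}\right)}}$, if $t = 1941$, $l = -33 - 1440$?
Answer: $\frac{\sqrt{3905784179718013991482838}}{31385751137} \approx 62.968$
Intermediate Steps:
$f{\left(C \right)} = C \left(4 + C\right)$
$l = -1473$ ($l = -33 - 1440 = -1473$)
$\sqrt{f{\left(-65 \right)} + \frac{1}{-32924 + \left(\frac{17415}{l} + \frac{6332}{t}\right)}} = \sqrt{- 65 \left(4 - 65\right) + \frac{1}{-32924 + \left(\frac{17415}{-1473} + \frac{6332}{1941}\right)}} = \sqrt{\left(-65\right) \left(-61\right) + \frac{1}{-32924 + \left(17415 \left(- \frac{1}{1473}\right) + 6332 \cdot \frac{1}{1941}\right)}} = \sqrt{3965 + \frac{1}{-32924 + \left(- \frac{5805}{491} + \frac{6332}{1941}\right)}} = \sqrt{3965 + \frac{1}{-32924 - \frac{8158493}{953031}}} = \sqrt{3965 + \frac{1}{- \frac{31385751137}{953031}}} = \sqrt{3965 - \frac{953031}{31385751137}} = \sqrt{\frac{124444502305174}{31385751137}} = \frac{\sqrt{3905784179718013991482838}}{31385751137}$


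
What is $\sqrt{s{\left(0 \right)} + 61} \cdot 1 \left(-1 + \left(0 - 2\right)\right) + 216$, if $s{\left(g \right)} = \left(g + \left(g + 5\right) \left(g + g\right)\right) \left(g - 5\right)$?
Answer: $216 - 3 \sqrt{61} \approx 192.57$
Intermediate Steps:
$s{\left(g \right)} = \left(-5 + g\right) \left(g + 2 g \left(5 + g\right)\right)$ ($s{\left(g \right)} = \left(g + \left(5 + g\right) 2 g\right) \left(-5 + g\right) = \left(g + 2 g \left(5 + g\right)\right) \left(-5 + g\right) = \left(-5 + g\right) \left(g + 2 g \left(5 + g\right)\right)$)
$\sqrt{s{\left(0 \right)} + 61} \cdot 1 \left(-1 + \left(0 - 2\right)\right) + 216 = \sqrt{0 \left(-55 + 0 + 2 \cdot 0^{2}\right) + 61} \cdot 1 \left(-1 + \left(0 - 2\right)\right) + 216 = \sqrt{0 \left(-55 + 0 + 2 \cdot 0\right) + 61} \cdot 1 \left(-1 - 2\right) + 216 = \sqrt{0 \left(-55 + 0 + 0\right) + 61} \cdot 1 \left(-3\right) + 216 = \sqrt{0 \left(-55\right) + 61} \left(-3\right) + 216 = \sqrt{0 + 61} \left(-3\right) + 216 = \sqrt{61} \left(-3\right) + 216 = - 3 \sqrt{61} + 216 = 216 - 3 \sqrt{61}$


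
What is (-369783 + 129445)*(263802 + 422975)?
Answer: -165058610626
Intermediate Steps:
(-369783 + 129445)*(263802 + 422975) = -240338*686777 = -165058610626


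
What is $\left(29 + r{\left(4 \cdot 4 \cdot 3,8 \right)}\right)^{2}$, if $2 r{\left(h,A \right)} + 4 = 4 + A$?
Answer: $1089$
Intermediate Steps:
$r{\left(h,A \right)} = \frac{A}{2}$ ($r{\left(h,A \right)} = -2 + \frac{4 + A}{2} = -2 + \left(2 + \frac{A}{2}\right) = \frac{A}{2}$)
$\left(29 + r{\left(4 \cdot 4 \cdot 3,8 \right)}\right)^{2} = \left(29 + \frac{1}{2} \cdot 8\right)^{2} = \left(29 + 4\right)^{2} = 33^{2} = 1089$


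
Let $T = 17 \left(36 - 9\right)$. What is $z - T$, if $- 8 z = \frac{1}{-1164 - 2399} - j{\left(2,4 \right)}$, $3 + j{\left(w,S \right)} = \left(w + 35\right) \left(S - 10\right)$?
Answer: $- \frac{6942505}{14252} \approx -487.13$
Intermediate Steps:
$j{\left(w,S \right)} = -3 + \left(-10 + S\right) \left(35 + w\right)$ ($j{\left(w,S \right)} = -3 + \left(w + 35\right) \left(S - 10\right) = -3 + \left(35 + w\right) \left(-10 + S\right) = -3 + \left(-10 + S\right) \left(35 + w\right)$)
$z = - \frac{400837}{14252}$ ($z = - \frac{\frac{1}{-1164 - 2399} - \left(-353 - 20 + 35 \cdot 4 + 4 \cdot 2\right)}{8} = - \frac{\frac{1}{-3563} - \left(-353 - 20 + 140 + 8\right)}{8} = - \frac{- \frac{1}{3563} - -225}{8} = - \frac{- \frac{1}{3563} + 225}{8} = \left(- \frac{1}{8}\right) \frac{801674}{3563} = - \frac{400837}{14252} \approx -28.125$)
$T = 459$ ($T = 17 \cdot 27 = 459$)
$z - T = - \frac{400837}{14252} - 459 = - \frac{6942505}{14252}$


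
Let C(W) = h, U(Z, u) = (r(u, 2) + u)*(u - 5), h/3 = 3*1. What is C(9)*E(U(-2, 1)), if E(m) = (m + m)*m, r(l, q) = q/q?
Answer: 1152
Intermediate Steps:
h = 9 (h = 3*(3*1) = 3*3 = 9)
r(l, q) = 1
U(Z, u) = (1 + u)*(-5 + u) (U(Z, u) = (1 + u)*(u - 5) = (1 + u)*(-5 + u))
C(W) = 9
E(m) = 2*m**2 (E(m) = (2*m)*m = 2*m**2)
C(9)*E(U(-2, 1)) = 9*(2*(-5 + 1**2 - 4*1)**2) = 9*(2*(-5 + 1 - 4)**2) = 9*(2*(-8)**2) = 9*(2*64) = 9*128 = 1152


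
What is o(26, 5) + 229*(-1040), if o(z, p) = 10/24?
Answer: -2857915/12 ≈ -2.3816e+5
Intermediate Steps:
o(z, p) = 5/12 (o(z, p) = 10*(1/24) = 5/12)
o(26, 5) + 229*(-1040) = 5/12 + 229*(-1040) = 5/12 - 238160 = -2857915/12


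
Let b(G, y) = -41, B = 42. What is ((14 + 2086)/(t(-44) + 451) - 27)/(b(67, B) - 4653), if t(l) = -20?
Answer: 9537/2023114 ≈ 0.0047140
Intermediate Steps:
((14 + 2086)/(t(-44) + 451) - 27)/(b(67, B) - 4653) = ((14 + 2086)/(-20 + 451) - 27)/(-41 - 4653) = (2100/431 - 27)/(-4694) = (2100*(1/431) - 27)*(-1/4694) = (2100/431 - 27)*(-1/4694) = -9537/431*(-1/4694) = 9537/2023114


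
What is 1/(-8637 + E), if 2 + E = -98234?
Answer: -1/106873 ≈ -9.3569e-6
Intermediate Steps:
E = -98236 (E = -2 - 98234 = -98236)
1/(-8637 + E) = 1/(-8637 - 98236) = 1/(-106873) = -1/106873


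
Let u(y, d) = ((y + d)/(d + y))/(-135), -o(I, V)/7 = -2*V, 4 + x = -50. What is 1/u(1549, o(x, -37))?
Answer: -135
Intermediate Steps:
x = -54 (x = -4 - 50 = -54)
o(I, V) = 14*V (o(I, V) = -(-14)*V = 14*V)
u(y, d) = -1/135 (u(y, d) = ((d + y)/(d + y))*(-1/135) = 1*(-1/135) = -1/135)
1/u(1549, o(x, -37)) = 1/(-1/135) = -135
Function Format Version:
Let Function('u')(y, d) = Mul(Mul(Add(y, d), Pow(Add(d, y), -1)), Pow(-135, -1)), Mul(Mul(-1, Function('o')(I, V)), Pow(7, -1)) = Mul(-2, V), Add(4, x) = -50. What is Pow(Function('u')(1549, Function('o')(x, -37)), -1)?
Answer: -135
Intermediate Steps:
x = -54 (x = Add(-4, -50) = -54)
Function('o')(I, V) = Mul(14, V) (Function('o')(I, V) = Mul(-7, Mul(-2, V)) = Mul(14, V))
Function('u')(y, d) = Rational(-1, 135) (Function('u')(y, d) = Mul(Mul(Add(d, y), Pow(Add(d, y), -1)), Rational(-1, 135)) = Mul(1, Rational(-1, 135)) = Rational(-1, 135))
Pow(Function('u')(1549, Function('o')(x, -37)), -1) = Pow(Rational(-1, 135), -1) = -135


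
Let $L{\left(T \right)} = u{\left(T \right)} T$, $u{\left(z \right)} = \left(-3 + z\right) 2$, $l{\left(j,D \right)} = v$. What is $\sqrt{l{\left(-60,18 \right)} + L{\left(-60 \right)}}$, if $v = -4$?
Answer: $2 \sqrt{1889} \approx 86.925$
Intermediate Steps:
$l{\left(j,D \right)} = -4$
$u{\left(z \right)} = -6 + 2 z$
$L{\left(T \right)} = T \left(-6 + 2 T\right)$ ($L{\left(T \right)} = \left(-6 + 2 T\right) T = T \left(-6 + 2 T\right)$)
$\sqrt{l{\left(-60,18 \right)} + L{\left(-60 \right)}} = \sqrt{-4 + 2 \left(-60\right) \left(-3 - 60\right)} = \sqrt{-4 + 2 \left(-60\right) \left(-63\right)} = \sqrt{-4 + 7560} = \sqrt{7556} = 2 \sqrt{1889}$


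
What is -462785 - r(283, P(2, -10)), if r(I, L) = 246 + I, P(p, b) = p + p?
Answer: -463314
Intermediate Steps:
P(p, b) = 2*p
-462785 - r(283, P(2, -10)) = -462785 - (246 + 283) = -462785 - 1*529 = -462785 - 529 = -463314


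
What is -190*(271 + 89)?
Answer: -68400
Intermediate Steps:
-190*(271 + 89) = -190*360 = -68400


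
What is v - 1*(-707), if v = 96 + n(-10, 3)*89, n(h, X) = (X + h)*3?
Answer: -1066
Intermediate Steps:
n(h, X) = 3*X + 3*h
v = -1773 (v = 96 + (3*3 + 3*(-10))*89 = 96 + (9 - 30)*89 = 96 - 21*89 = 96 - 1869 = -1773)
v - 1*(-707) = -1773 - 1*(-707) = -1773 + 707 = -1066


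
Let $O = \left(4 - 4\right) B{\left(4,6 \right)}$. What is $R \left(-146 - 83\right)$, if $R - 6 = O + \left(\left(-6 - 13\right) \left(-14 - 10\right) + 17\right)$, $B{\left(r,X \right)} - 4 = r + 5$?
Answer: $-109691$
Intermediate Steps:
$B{\left(r,X \right)} = 9 + r$ ($B{\left(r,X \right)} = 4 + \left(r + 5\right) = 4 + \left(5 + r\right) = 9 + r$)
$O = 0$ ($O = \left(4 - 4\right) \left(9 + 4\right) = 0 \cdot 13 = 0$)
$R = 479$ ($R = 6 + \left(0 + \left(\left(-6 - 13\right) \left(-14 - 10\right) + 17\right)\right) = 6 + \left(0 + \left(\left(-19\right) \left(-24\right) + 17\right)\right) = 6 + \left(0 + \left(456 + 17\right)\right) = 6 + \left(0 + 473\right) = 6 + 473 = 479$)
$R \left(-146 - 83\right) = 479 \left(-146 - 83\right) = 479 \left(-229\right) = -109691$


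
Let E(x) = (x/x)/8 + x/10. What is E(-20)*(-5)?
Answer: 75/8 ≈ 9.3750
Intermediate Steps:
E(x) = ⅛ + x/10 (E(x) = 1*(⅛) + x*(⅒) = ⅛ + x/10)
E(-20)*(-5) = (⅛ + (⅒)*(-20))*(-5) = (⅛ - 2)*(-5) = -15/8*(-5) = 75/8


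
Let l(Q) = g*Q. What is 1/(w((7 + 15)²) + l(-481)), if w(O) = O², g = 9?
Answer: 1/229927 ≈ 4.3492e-6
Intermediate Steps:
l(Q) = 9*Q
1/(w((7 + 15)²) + l(-481)) = 1/(((7 + 15)²)² + 9*(-481)) = 1/((22²)² - 4329) = 1/(484² - 4329) = 1/(234256 - 4329) = 1/229927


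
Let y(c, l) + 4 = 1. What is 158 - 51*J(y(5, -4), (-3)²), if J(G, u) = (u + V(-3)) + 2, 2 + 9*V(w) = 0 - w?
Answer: -1226/3 ≈ -408.67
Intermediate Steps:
y(c, l) = -3 (y(c, l) = -4 + 1 = -3)
V(w) = -2/9 - w/9 (V(w) = -2/9 + (0 - w)/9 = -2/9 + (-w)/9 = -2/9 - w/9)
J(G, u) = 19/9 + u (J(G, u) = (u + (-2/9 - ⅑*(-3))) + 2 = (u + (-2/9 + ⅓)) + 2 = (u + ⅑) + 2 = (⅑ + u) + 2 = 19/9 + u)
158 - 51*J(y(5, -4), (-3)²) = 158 - 51*(19/9 + (-3)²) = 158 - 51*(19/9 + 9) = 158 - 51*100/9 = 158 - 1700/3 = -1226/3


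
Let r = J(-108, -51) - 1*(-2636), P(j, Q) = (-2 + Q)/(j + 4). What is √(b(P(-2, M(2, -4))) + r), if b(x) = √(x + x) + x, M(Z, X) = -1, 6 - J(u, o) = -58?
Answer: √(10794 + 4*I*√3)/2 ≈ 51.947 + 0.016671*I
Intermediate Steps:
J(u, o) = 64 (J(u, o) = 6 - 1*(-58) = 6 + 58 = 64)
P(j, Q) = (-2 + Q)/(4 + j)
r = 2700 (r = 64 - 1*(-2636) = 64 + 2636 = 2700)
b(x) = x + √2*√x (b(x) = √(2*x) + x = √2*√x + x = x + √2*√x)
√(b(P(-2, M(2, -4))) + r) = √(((-2 - 1)/(4 - 2) + √2*√((-2 - 1)/(4 - 2))) + 2700) = √((-3/2 + √2*√(-3/2)) + 2700) = √((-3/2 + √2*(I*√6/2)) + 2700) = √((-3/2 + I*√3) + 2700) = √(5397/2 + I*√3)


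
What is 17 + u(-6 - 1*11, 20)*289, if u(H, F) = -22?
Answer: -6341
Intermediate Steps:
17 + u(-6 - 1*11, 20)*289 = 17 - 22*289 = 17 - 6358 = -6341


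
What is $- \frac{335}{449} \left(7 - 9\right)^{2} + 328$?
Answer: $\frac{145932}{449} \approx 325.02$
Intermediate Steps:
$- \frac{335}{449} \left(7 - 9\right)^{2} + 328 = \left(-335\right) \frac{1}{449} \left(-2\right)^{2} + 328 = \left(- \frac{335}{449}\right) 4 + 328 = - \frac{1340}{449} + 328 = \frac{145932}{449}$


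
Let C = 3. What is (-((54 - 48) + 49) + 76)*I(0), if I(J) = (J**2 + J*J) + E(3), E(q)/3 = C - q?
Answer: 0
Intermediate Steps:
E(q) = 9 - 3*q (E(q) = 3*(3 - q) = 9 - 3*q)
I(J) = 2*J**2 (I(J) = (J**2 + J*J) + (9 - 3*3) = (J**2 + J**2) + (9 - 9) = 2*J**2 + 0 = 2*J**2)
(-((54 - 48) + 49) + 76)*I(0) = (-((54 - 48) + 49) + 76)*(2*0**2) = (-(6 + 49) + 76)*(2*0) = (-1*55 + 76)*0 = (-55 + 76)*0 = 21*0 = 0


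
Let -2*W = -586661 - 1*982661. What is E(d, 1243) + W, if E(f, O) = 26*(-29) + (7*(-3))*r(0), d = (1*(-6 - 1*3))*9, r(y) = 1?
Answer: 783886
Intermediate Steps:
d = -81 (d = (1*(-6 - 3))*9 = (1*(-9))*9 = -9*9 = -81)
W = 784661 (W = -(-586661 - 1*982661)/2 = -(-586661 - 982661)/2 = -½*(-1569322) = 784661)
E(f, O) = -775 (E(f, O) = 26*(-29) + (7*(-3))*1 = -754 - 21*1 = -754 - 21 = -775)
E(d, 1243) + W = -775 + 784661 = 783886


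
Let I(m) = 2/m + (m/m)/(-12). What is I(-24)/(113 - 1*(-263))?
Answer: -1/2256 ≈ -0.00044326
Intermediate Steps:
I(m) = -1/12 + 2/m (I(m) = 2/m + 1*(-1/12) = 2/m - 1/12 = -1/12 + 2/m)
I(-24)/(113 - 1*(-263)) = ((1/12)*(24 - 1*(-24))/(-24))/(113 - 1*(-263)) = ((1/12)*(-1/24)*(24 + 24))/(113 + 263) = ((1/12)*(-1/24)*48)/376 = -⅙*1/376 = -1/2256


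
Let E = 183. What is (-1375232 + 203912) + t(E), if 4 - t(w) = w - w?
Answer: -1171316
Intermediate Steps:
t(w) = 4 (t(w) = 4 - (w - w) = 4 - 1*0 = 4 + 0 = 4)
(-1375232 + 203912) + t(E) = (-1375232 + 203912) + 4 = -1171320 + 4 = -1171316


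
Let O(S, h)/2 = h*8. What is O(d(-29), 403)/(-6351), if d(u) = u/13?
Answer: -6448/6351 ≈ -1.0153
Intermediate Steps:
d(u) = u/13 (d(u) = u*(1/13) = u/13)
O(S, h) = 16*h (O(S, h) = 2*(h*8) = 2*(8*h) = 16*h)
O(d(-29), 403)/(-6351) = (16*403)/(-6351) = 6448*(-1/6351) = -6448/6351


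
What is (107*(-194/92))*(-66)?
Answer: 342507/23 ≈ 14892.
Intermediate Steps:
(107*(-194/92))*(-66) = (107*(-194*1/92))*(-66) = (107*(-97/46))*(-66) = -10379/46*(-66) = 342507/23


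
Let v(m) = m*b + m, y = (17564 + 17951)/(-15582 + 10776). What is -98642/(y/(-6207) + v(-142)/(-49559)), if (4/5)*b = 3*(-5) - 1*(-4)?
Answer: 36457755182748819/13062162889 ≈ 2.7911e+6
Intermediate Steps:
b = -55/4 (b = 5*(3*(-5) - 1*(-4))/4 = 5*(-15 + 4)/4 = (5/4)*(-11) = -55/4 ≈ -13.750)
y = -35515/4806 (y = 35515/(-4806) = 35515*(-1/4806) = -35515/4806 ≈ -7.3897)
v(m) = -51*m/4 (v(m) = m*(-55/4) + m = -55*m/4 + m = -51*m/4)
-98642/(y/(-6207) + v(-142)/(-49559)) = -98642/(-35515/4806/(-6207) - 51/4*(-142)/(-49559)) = -98642/(-35515/4806*(-1/6207) + (3621/2)*(-1/49559)) = -98642/(35515/29830842 - 3621/99118) = -98642/(-26124325778/739193349339) = -98642*(-739193349339/26124325778) = 36457755182748819/13062162889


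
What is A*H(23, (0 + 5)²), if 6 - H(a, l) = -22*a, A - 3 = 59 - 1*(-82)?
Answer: 73728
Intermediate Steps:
A = 144 (A = 3 + (59 - 1*(-82)) = 3 + (59 + 82) = 3 + 141 = 144)
H(a, l) = 6 + 22*a (H(a, l) = 6 - (-2)*11*a = 6 - (-22)*a = 6 + 22*a)
A*H(23, (0 + 5)²) = 144*(6 + 22*23) = 144*(6 + 506) = 144*512 = 73728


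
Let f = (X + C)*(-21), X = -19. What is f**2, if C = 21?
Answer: 1764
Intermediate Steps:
f = -42 (f = (-19 + 21)*(-21) = 2*(-21) = -42)
f**2 = (-42)**2 = 1764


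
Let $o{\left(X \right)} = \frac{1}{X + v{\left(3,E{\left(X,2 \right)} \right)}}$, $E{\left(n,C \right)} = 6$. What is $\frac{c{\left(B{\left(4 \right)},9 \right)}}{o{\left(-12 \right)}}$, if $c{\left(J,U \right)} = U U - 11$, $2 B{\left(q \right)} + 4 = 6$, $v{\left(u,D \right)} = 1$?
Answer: $-770$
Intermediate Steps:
$B{\left(q \right)} = 1$ ($B{\left(q \right)} = -2 + \frac{1}{2} \cdot 6 = -2 + 3 = 1$)
$o{\left(X \right)} = \frac{1}{1 + X}$ ($o{\left(X \right)} = \frac{1}{X + 1} = \frac{1}{1 + X}$)
$c{\left(J,U \right)} = -11 + U^{2}$ ($c{\left(J,U \right)} = U^{2} - 11 = -11 + U^{2}$)
$\frac{c{\left(B{\left(4 \right)},9 \right)}}{o{\left(-12 \right)}} = \frac{-11 + 9^{2}}{\frac{1}{1 - 12}} = \frac{-11 + 81}{\frac{1}{-11}} = \frac{70}{- \frac{1}{11}} = 70 \left(-11\right) = -770$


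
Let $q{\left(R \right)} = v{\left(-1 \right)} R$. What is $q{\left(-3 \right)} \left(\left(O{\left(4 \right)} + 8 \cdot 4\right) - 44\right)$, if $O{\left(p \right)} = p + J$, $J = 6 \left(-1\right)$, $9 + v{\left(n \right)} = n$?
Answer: $-420$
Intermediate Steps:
$v{\left(n \right)} = -9 + n$
$J = -6$
$q{\left(R \right)} = - 10 R$ ($q{\left(R \right)} = \left(-9 - 1\right) R = - 10 R$)
$O{\left(p \right)} = -6 + p$ ($O{\left(p \right)} = p - 6 = -6 + p$)
$q{\left(-3 \right)} \left(\left(O{\left(4 \right)} + 8 \cdot 4\right) - 44\right) = \left(-10\right) \left(-3\right) \left(\left(\left(-6 + 4\right) + 8 \cdot 4\right) - 44\right) = 30 \left(\left(-2 + 32\right) - 44\right) = 30 \left(30 - 44\right) = 30 \left(-14\right) = -420$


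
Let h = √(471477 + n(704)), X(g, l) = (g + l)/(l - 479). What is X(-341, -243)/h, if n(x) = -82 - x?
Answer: 292*√5811/18879939 ≈ 0.0011790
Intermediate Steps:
X(g, l) = (g + l)/(-479 + l)
h = 9*√5811 (h = √(471477 + (-82 - 1*704)) = √(471477 + (-82 - 704)) = √(471477 - 786) = √470691 = 9*√5811 ≈ 686.07)
X(-341, -243)/h = ((-341 - 243)/(-479 - 243))/((9*√5811)) = (-584/(-722))*(√5811/52299) = (-1/722*(-584))*(√5811/52299) = 292*(√5811/52299)/361 = 292*√5811/18879939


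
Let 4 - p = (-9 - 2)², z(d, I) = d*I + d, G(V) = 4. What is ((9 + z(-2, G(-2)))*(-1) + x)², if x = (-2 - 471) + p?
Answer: 346921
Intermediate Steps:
z(d, I) = d + I*d (z(d, I) = I*d + d = d + I*d)
p = -117 (p = 4 - (-9 - 2)² = 4 - 1*(-11)² = 4 - 1*121 = 4 - 121 = -117)
x = -590 (x = (-2 - 471) - 117 = -473 - 117 = -590)
((9 + z(-2, G(-2)))*(-1) + x)² = ((9 - 2*(1 + 4))*(-1) - 590)² = ((9 - 2*5)*(-1) - 590)² = ((9 - 10)*(-1) - 590)² = (-1*(-1) - 590)² = (1 - 590)² = (-589)² = 346921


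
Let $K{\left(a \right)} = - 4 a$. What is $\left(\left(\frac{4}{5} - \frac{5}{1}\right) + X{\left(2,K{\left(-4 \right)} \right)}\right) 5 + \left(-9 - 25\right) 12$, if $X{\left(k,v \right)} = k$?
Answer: $-419$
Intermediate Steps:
$\left(\left(\frac{4}{5} - \frac{5}{1}\right) + X{\left(2,K{\left(-4 \right)} \right)}\right) 5 + \left(-9 - 25\right) 12 = \left(\left(\frac{4}{5} - \frac{5}{1}\right) + 2\right) 5 + \left(-9 - 25\right) 12 = \left(\left(4 \cdot \frac{1}{5} - 5\right) + 2\right) 5 + \left(-9 - 25\right) 12 = \left(\left(\frac{4}{5} - 5\right) + 2\right) 5 - 408 = \left(- \frac{21}{5} + 2\right) 5 - 408 = \left(- \frac{11}{5}\right) 5 - 408 = -11 - 408 = -419$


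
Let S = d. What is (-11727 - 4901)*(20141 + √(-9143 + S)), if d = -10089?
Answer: -334904548 - 66512*I*√1202 ≈ -3.349e+8 - 2.306e+6*I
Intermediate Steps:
S = -10089
(-11727 - 4901)*(20141 + √(-9143 + S)) = (-11727 - 4901)*(20141 + √(-9143 - 10089)) = -16628*(20141 + √(-19232)) = -16628*(20141 + 4*I*√1202) = -334904548 - 66512*I*√1202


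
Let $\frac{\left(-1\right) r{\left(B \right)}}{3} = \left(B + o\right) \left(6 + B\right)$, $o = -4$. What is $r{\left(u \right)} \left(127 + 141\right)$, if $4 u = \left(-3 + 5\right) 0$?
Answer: $19296$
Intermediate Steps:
$u = 0$ ($u = \frac{\left(-3 + 5\right) 0}{4} = \frac{2 \cdot 0}{4} = \frac{1}{4} \cdot 0 = 0$)
$r{\left(B \right)} = - 3 \left(-4 + B\right) \left(6 + B\right)$ ($r{\left(B \right)} = - 3 \left(B - 4\right) \left(6 + B\right) = - 3 \left(-4 + B\right) \left(6 + B\right)$)
$r{\left(u \right)} \left(127 + 141\right) = \left(72 - 0 - 3 \cdot 0^{2}\right) \left(127 + 141\right) = \left(72 + 0 - 0\right) 268 = \left(72 + 0 + 0\right) 268 = 72 \cdot 268 = 19296$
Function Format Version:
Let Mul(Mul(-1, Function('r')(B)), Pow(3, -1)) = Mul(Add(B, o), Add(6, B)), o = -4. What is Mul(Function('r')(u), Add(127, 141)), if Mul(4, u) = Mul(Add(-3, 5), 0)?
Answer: 19296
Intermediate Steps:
u = 0 (u = Mul(Rational(1, 4), Mul(Add(-3, 5), 0)) = Mul(Rational(1, 4), Mul(2, 0)) = Mul(Rational(1, 4), 0) = 0)
Function('r')(B) = Mul(-3, Add(-4, B), Add(6, B)) (Function('r')(B) = Mul(-3, Mul(Add(B, -4), Add(6, B))) = Mul(-3, Mul(Add(-4, B), Add(6, B))) = Mul(-3, Add(-4, B), Add(6, B)))
Mul(Function('r')(u), Add(127, 141)) = Mul(Add(72, Mul(-6, 0), Mul(-3, Pow(0, 2))), Add(127, 141)) = Mul(Add(72, 0, Mul(-3, 0)), 268) = Mul(Add(72, 0, 0), 268) = Mul(72, 268) = 19296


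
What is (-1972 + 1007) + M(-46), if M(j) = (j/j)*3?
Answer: -962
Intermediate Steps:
M(j) = 3 (M(j) = 1*3 = 3)
(-1972 + 1007) + M(-46) = (-1972 + 1007) + 3 = -965 + 3 = -962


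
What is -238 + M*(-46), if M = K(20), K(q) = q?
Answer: -1158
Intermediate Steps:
M = 20
-238 + M*(-46) = -238 + 20*(-46) = -238 - 920 = -1158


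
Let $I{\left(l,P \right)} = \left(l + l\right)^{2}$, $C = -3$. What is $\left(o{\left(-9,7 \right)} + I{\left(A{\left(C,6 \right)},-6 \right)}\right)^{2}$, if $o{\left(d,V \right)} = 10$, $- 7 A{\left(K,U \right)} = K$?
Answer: $\frac{276676}{2401} \approx 115.23$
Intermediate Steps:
$A{\left(K,U \right)} = - \frac{K}{7}$
$I{\left(l,P \right)} = 4 l^{2}$ ($I{\left(l,P \right)} = \left(2 l\right)^{2} = 4 l^{2}$)
$\left(o{\left(-9,7 \right)} + I{\left(A{\left(C,6 \right)},-6 \right)}\right)^{2} = \left(10 + 4 \left(\left(- \frac{1}{7}\right) \left(-3\right)\right)^{2}\right)^{2} = \left(10 + 4 \left(\frac{3}{7}\right)^{2}\right)^{2} = \left(10 + 4 \cdot \frac{9}{49}\right)^{2} = \left(10 + \frac{36}{49}\right)^{2} = \left(\frac{526}{49}\right)^{2} = \frac{276676}{2401}$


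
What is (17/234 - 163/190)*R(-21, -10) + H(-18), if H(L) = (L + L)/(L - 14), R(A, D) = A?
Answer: 522113/29640 ≈ 17.615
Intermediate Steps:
H(L) = 2*L/(-14 + L) (H(L) = (2*L)/(-14 + L) = 2*L/(-14 + L))
(17/234 - 163/190)*R(-21, -10) + H(-18) = (17/234 - 163/190)*(-21) + 2*(-18)/(-14 - 18) = (17*(1/234) - 163*1/190)*(-21) + 2*(-18)/(-32) = (17/234 - 163/190)*(-21) + 2*(-18)*(-1/32) = -8728/11115*(-21) + 9/8 = 61096/3705 + 9/8 = 522113/29640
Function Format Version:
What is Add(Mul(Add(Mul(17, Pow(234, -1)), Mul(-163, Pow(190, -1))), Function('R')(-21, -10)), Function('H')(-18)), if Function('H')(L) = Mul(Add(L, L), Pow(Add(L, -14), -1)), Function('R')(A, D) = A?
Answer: Rational(522113, 29640) ≈ 17.615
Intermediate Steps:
Function('H')(L) = Mul(2, L, Pow(Add(-14, L), -1)) (Function('H')(L) = Mul(Mul(2, L), Pow(Add(-14, L), -1)) = Mul(2, L, Pow(Add(-14, L), -1)))
Add(Mul(Add(Mul(17, Pow(234, -1)), Mul(-163, Pow(190, -1))), Function('R')(-21, -10)), Function('H')(-18)) = Add(Mul(Add(Mul(17, Pow(234, -1)), Mul(-163, Pow(190, -1))), -21), Mul(2, -18, Pow(Add(-14, -18), -1))) = Add(Mul(Add(Mul(17, Rational(1, 234)), Mul(-163, Rational(1, 190))), -21), Mul(2, -18, Pow(-32, -1))) = Add(Mul(Add(Rational(17, 234), Rational(-163, 190)), -21), Mul(2, -18, Rational(-1, 32))) = Add(Mul(Rational(-8728, 11115), -21), Rational(9, 8)) = Add(Rational(61096, 3705), Rational(9, 8)) = Rational(522113, 29640)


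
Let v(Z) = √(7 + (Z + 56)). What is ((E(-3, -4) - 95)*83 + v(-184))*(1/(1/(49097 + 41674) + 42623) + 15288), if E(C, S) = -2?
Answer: -476202461021965113/3868932334 + 650630613742593*I/3868932334 ≈ -1.2308e+8 + 1.6817e+5*I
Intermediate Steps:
v(Z) = √(63 + Z) (v(Z) = √(7 + (56 + Z)) = √(63 + Z))
((E(-3, -4) - 95)*83 + v(-184))*(1/(1/(49097 + 41674) + 42623) + 15288) = ((-2 - 95)*83 + √(63 - 184))*(1/(1/(49097 + 41674) + 42623) + 15288) = (-97*83 + √(-121))*(1/(1/90771 + 42623) + 15288) = (-8051 + 11*I)*(1/(1/90771 + 42623) + 15288) = (-8051 + 11*I)*(1/(3868932334/90771) + 15288) = (-8051 + 11*I)*(90771/3868932334 + 15288) = (-8051 + 11*I)*(59148237612963/3868932334) = -476202461021965113/3868932334 + 650630613742593*I/3868932334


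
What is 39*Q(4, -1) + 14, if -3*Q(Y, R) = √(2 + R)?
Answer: 1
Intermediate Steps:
Q(Y, R) = -√(2 + R)/3
39*Q(4, -1) + 14 = 39*(-√(2 - 1)/3) + 14 = 39*(-√1/3) + 14 = 39*(-⅓*1) + 14 = 39*(-⅓) + 14 = -13 + 14 = 1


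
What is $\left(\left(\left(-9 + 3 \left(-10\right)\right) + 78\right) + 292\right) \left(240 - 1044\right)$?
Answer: $-266124$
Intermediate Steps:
$\left(\left(\left(-9 + 3 \left(-10\right)\right) + 78\right) + 292\right) \left(240 - 1044\right) = \left(\left(\left(-9 - 30\right) + 78\right) + 292\right) \left(-804\right) = \left(\left(-39 + 78\right) + 292\right) \left(-804\right) = \left(39 + 292\right) \left(-804\right) = 331 \left(-804\right) = -266124$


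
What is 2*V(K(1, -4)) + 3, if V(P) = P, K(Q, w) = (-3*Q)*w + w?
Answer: 19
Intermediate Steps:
K(Q, w) = w - 3*Q*w (K(Q, w) = -3*Q*w + w = w - 3*Q*w)
2*V(K(1, -4)) + 3 = 2*(-4*(1 - 3*1)) + 3 = 2*(-4*(1 - 3)) + 3 = 2*(-4*(-2)) + 3 = 2*8 + 3 = 16 + 3 = 19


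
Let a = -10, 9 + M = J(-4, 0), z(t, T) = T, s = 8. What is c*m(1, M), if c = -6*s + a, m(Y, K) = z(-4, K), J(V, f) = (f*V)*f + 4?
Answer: 290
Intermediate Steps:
J(V, f) = 4 + V*f**2 (J(V, f) = (V*f)*f + 4 = V*f**2 + 4 = 4 + V*f**2)
M = -5 (M = -9 + (4 - 4*0**2) = -9 + (4 - 4*0) = -9 + (4 + 0) = -9 + 4 = -5)
m(Y, K) = K
c = -58 (c = -6*8 - 10 = -48 - 10 = -58)
c*m(1, M) = -58*(-5) = 290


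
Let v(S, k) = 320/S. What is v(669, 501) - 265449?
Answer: -177585061/669 ≈ -2.6545e+5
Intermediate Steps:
v(669, 501) - 265449 = 320/669 - 265449 = -177585061/669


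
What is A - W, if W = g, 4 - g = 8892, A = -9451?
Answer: -563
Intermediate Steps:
g = -8888 (g = 4 - 1*8892 = 4 - 8892 = -8888)
W = -8888
A - W = -9451 - 1*(-8888) = -9451 + 8888 = -563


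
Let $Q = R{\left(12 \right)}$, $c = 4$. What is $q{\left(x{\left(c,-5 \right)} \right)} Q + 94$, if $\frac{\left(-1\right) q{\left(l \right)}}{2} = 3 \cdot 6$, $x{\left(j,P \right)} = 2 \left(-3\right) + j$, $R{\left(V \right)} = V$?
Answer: $-338$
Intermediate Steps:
$Q = 12$
$x{\left(j,P \right)} = -6 + j$
$q{\left(l \right)} = -36$ ($q{\left(l \right)} = - 2 \cdot 3 \cdot 6 = \left(-2\right) 18 = -36$)
$q{\left(x{\left(c,-5 \right)} \right)} Q + 94 = \left(-36\right) 12 + 94 = -432 + 94 = -338$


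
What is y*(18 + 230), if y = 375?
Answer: 93000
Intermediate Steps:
y*(18 + 230) = 375*(18 + 230) = 375*248 = 93000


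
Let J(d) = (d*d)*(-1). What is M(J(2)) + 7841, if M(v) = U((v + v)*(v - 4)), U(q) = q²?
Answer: 11937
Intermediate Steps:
J(d) = -d² (J(d) = d²*(-1) = -d²)
M(v) = 4*v²*(-4 + v)² (M(v) = ((v + v)*(v - 4))² = ((2*v)*(-4 + v))² = (2*v*(-4 + v))² = 4*v²*(-4 + v)²)
M(J(2)) + 7841 = 4*(-1*2²)²*(-4 - 1*2²)² + 7841 = 4*(-1*4)²*(-4 - 1*4)² + 7841 = 4*(-4)²*(-4 - 4)² + 7841 = 4*16*(-8)² + 7841 = 4*16*64 + 7841 = 4096 + 7841 = 11937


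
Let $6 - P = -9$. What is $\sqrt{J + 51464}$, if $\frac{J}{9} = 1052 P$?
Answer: $2 \sqrt{48371} \approx 439.87$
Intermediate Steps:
$P = 15$ ($P = 6 - -9 = 6 + 9 = 15$)
$J = 142020$ ($J = 9 \cdot 1052 \cdot 15 = 9 \cdot 15780 = 142020$)
$\sqrt{J + 51464} = \sqrt{142020 + 51464} = \sqrt{193484} = 2 \sqrt{48371}$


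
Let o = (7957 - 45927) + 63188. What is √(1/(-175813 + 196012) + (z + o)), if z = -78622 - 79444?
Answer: 7*I*√1106161856601/20199 ≈ 364.48*I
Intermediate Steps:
z = -158066
o = 25218 (o = -37970 + 63188 = 25218)
√(1/(-175813 + 196012) + (z + o)) = √(1/(-175813 + 196012) + (-158066 + 25218)) = √(1/20199 - 132848) = √(-2683396751/20199) = 7*I*√1106161856601/20199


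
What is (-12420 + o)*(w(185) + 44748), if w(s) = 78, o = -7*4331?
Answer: -1915728762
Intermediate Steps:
o = -30317
(-12420 + o)*(w(185) + 44748) = (-12420 - 30317)*(78 + 44748) = -42737*44826 = -1915728762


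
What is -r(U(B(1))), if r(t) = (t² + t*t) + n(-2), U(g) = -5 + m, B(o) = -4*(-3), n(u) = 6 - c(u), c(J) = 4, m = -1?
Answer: -74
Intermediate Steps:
n(u) = 2 (n(u) = 6 - 1*4 = 6 - 4 = 2)
B(o) = 12
U(g) = -6 (U(g) = -5 - 1 = -6)
r(t) = 2 + 2*t² (r(t) = (t² + t*t) + 2 = (t² + t²) + 2 = 2*t² + 2 = 2 + 2*t²)
-r(U(B(1))) = -(2 + 2*(-6)²) = -(2 + 2*36) = -(2 + 72) = -1*74 = -74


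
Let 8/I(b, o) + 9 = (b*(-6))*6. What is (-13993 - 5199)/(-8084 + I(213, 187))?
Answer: 36834246/15515219 ≈ 2.3741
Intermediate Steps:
I(b, o) = 8/(-9 - 36*b) (I(b, o) = 8/(-9 + (b*(-6))*6) = 8/(-9 - 6*b*6) = 8/(-9 - 36*b))
(-13993 - 5199)/(-8084 + I(213, 187)) = (-13993 - 5199)/(-8084 - 8/(9 + 36*213)) = -19192/(-8084 - 8/(9 + 7668)) = -19192/(-8084 - 8/7677) = -19192/(-62060876/7677) = -19192*(-7677/62060876) = 36834246/15515219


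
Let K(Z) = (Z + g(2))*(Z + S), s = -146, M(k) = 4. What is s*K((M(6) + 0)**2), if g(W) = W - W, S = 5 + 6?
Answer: -63072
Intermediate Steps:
S = 11
g(W) = 0
K(Z) = Z*(11 + Z) (K(Z) = (Z + 0)*(Z + 11) = Z*(11 + Z))
s*K((M(6) + 0)**2) = -146*(4 + 0)**2*(11 + (4 + 0)**2) = -146*4**2*(11 + 4**2) = -2336*(11 + 16) = -2336*27 = -146*432 = -63072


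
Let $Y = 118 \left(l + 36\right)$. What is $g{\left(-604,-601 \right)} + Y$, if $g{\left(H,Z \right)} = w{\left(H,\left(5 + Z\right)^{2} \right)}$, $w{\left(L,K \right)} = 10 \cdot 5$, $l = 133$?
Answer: $19992$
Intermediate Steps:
$w{\left(L,K \right)} = 50$
$g{\left(H,Z \right)} = 50$
$Y = 19942$ ($Y = 118 \left(133 + 36\right) = 118 \cdot 169 = 19942$)
$g{\left(-604,-601 \right)} + Y = 50 + 19942 = 19992$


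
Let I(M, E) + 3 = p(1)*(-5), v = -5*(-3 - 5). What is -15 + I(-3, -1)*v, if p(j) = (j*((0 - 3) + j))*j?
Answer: 265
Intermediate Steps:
p(j) = j²*(-3 + j) (p(j) = (j*(-3 + j))*j = j²*(-3 + j))
v = 40 (v = -5*(-8) = 40)
I(M, E) = 7 (I(M, E) = -3 + (1²*(-3 + 1))*(-5) = -3 + (1*(-2))*(-5) = -3 - 2*(-5) = -3 + 10 = 7)
-15 + I(-3, -1)*v = -15 + 7*40 = -15 + 280 = 265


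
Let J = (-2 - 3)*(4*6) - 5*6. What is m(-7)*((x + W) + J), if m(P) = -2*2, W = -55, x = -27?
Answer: 928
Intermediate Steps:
J = -150 (J = -5*24 - 30 = -120 - 30 = -150)
m(P) = -4
m(-7)*((x + W) + J) = -4*((-27 - 55) - 150) = -4*(-82 - 150) = -4*(-232) = 928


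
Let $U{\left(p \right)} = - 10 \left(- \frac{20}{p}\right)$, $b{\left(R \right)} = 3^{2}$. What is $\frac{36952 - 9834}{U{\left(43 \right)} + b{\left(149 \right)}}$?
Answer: $\frac{1166074}{587} \approx 1986.5$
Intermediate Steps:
$b{\left(R \right)} = 9$
$U{\left(p \right)} = \frac{200}{p}$
$\frac{36952 - 9834}{U{\left(43 \right)} + b{\left(149 \right)}} = \frac{36952 - 9834}{\frac{200}{43} + 9} = \frac{27118}{200 \cdot \frac{1}{43} + 9} = \frac{27118}{\frac{200}{43} + 9} = \frac{27118}{\frac{587}{43}} = 27118 \cdot \frac{43}{587} = \frac{1166074}{587}$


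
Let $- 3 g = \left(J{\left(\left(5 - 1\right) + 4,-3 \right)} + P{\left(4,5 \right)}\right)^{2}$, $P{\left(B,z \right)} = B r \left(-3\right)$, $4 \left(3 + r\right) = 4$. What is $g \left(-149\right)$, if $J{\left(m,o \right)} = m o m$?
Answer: $1401792$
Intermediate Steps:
$r = -2$ ($r = -3 + \frac{1}{4} \cdot 4 = -3 + 1 = -2$)
$P{\left(B,z \right)} = 6 B$ ($P{\left(B,z \right)} = B \left(-2\right) \left(-3\right) = - 2 B \left(-3\right) = 6 B$)
$J{\left(m,o \right)} = o m^{2}$
$g = -9408$ ($g = - \frac{\left(- 3 \left(\left(5 - 1\right) + 4\right)^{2} + 6 \cdot 4\right)^{2}}{3} = - \frac{\left(- 3 \left(4 + 4\right)^{2} + 24\right)^{2}}{3} = - \frac{\left(- 3 \cdot 8^{2} + 24\right)^{2}}{3} = - \frac{\left(\left(-3\right) 64 + 24\right)^{2}}{3} = - \frac{\left(-192 + 24\right)^{2}}{3} = - \frac{\left(-168\right)^{2}}{3} = \left(- \frac{1}{3}\right) 28224 = -9408$)
$g \left(-149\right) = \left(-9408\right) \left(-149\right) = 1401792$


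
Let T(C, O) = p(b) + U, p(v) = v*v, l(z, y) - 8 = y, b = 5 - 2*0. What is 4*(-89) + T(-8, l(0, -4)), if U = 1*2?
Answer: -329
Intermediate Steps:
b = 5 (b = 5 + 0 = 5)
l(z, y) = 8 + y
p(v) = v**2
U = 2
T(C, O) = 27 (T(C, O) = 5**2 + 2 = 25 + 2 = 27)
4*(-89) + T(-8, l(0, -4)) = 4*(-89) + 27 = -356 + 27 = -329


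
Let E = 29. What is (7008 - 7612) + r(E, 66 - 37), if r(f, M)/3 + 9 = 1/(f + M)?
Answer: -36595/58 ≈ -630.95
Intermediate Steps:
r(f, M) = -27 + 3/(M + f) (r(f, M) = -27 + 3/(f + M) = -27 + 3/(M + f))
(7008 - 7612) + r(E, 66 - 37) = (7008 - 7612) + 3*(1 - 9*(66 - 37) - 9*29)/((66 - 37) + 29) = -604 + 3*(1 - 9*29 - 261)/(29 + 29) = -604 + 3*(1 - 261 - 261)/58 = -604 + 3*(1/58)*(-521) = -604 - 1563/58 = -36595/58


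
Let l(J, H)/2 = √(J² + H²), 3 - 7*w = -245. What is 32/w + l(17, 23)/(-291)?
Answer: 28/31 - 2*√818/291 ≈ 0.70666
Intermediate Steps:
w = 248/7 (w = 3/7 - ⅐*(-245) = 3/7 + 35 = 248/7 ≈ 35.429)
l(J, H) = 2*√(H² + J²) (l(J, H) = 2*√(J² + H²) = 2*√(H² + J²))
32/w + l(17, 23)/(-291) = 32/(248/7) + (2*√(23² + 17²))/(-291) = 32*(7/248) + (2*√(529 + 289))*(-1/291) = 28/31 + (2*√818)*(-1/291) = 28/31 - 2*√818/291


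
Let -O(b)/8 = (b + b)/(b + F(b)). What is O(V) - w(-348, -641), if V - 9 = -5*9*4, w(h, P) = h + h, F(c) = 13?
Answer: 53616/79 ≈ 678.68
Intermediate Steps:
w(h, P) = 2*h
V = -171 (V = 9 - 5*9*4 = 9 - 45*4 = 9 - 180 = -171)
O(b) = -16*b/(13 + b) (O(b) = -8*(b + b)/(b + 13) = -8*2*b/(13 + b) = -16*b/(13 + b))
O(V) - w(-348, -641) = -16*(-171)/(13 - 171) - 2*(-348) = -16*(-171)/(-158) - 1*(-696) = -16*(-171)*(-1/158) + 696 = -1368/79 + 696 = 53616/79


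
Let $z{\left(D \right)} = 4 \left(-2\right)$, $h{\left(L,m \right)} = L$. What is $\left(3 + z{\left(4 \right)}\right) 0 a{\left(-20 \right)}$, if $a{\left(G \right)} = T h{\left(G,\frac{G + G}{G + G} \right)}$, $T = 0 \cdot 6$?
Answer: $0$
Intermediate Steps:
$T = 0$
$a{\left(G \right)} = 0$ ($a{\left(G \right)} = 0 G = 0$)
$z{\left(D \right)} = -8$
$\left(3 + z{\left(4 \right)}\right) 0 a{\left(-20 \right)} = \left(3 - 8\right) 0 \cdot 0 = \left(-5\right) 0 \cdot 0 = 0 \cdot 0 = 0$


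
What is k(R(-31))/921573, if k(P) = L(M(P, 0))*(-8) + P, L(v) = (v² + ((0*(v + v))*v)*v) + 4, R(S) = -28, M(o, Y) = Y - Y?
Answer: -20/307191 ≈ -6.5106e-5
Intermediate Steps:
M(o, Y) = 0
L(v) = 4 + v² (L(v) = (v² + ((0*(2*v))*v)*v) + 4 = (v² + (0*v)*v) + 4 = (v² + 0*v) + 4 = (v² + 0) + 4 = v² + 4 = 4 + v²)
k(P) = -32 + P (k(P) = (4 + 0²)*(-8) + P = (4 + 0)*(-8) + P = 4*(-8) + P = -32 + P)
k(R(-31))/921573 = (-32 - 28)/921573 = -60*1/921573 = -20/307191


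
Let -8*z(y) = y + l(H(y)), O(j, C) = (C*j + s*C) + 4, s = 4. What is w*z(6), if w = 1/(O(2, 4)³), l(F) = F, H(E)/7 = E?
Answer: -3/10976 ≈ -0.00027332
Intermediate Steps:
H(E) = 7*E
O(j, C) = 4 + 4*C + C*j (O(j, C) = (C*j + 4*C) + 4 = (4*C + C*j) + 4 = 4 + 4*C + C*j)
w = 1/21952 (w = 1/((4 + 4*4 + 4*2)³) = 1/((4 + 16 + 8)³) = 1/(28³) = 1/21952 ≈ 4.5554e-5)
z(y) = -y (z(y) = -(y + 7*y)/8 = -y)
w*z(6) = (-1*6)/21952 = (1/21952)*(-6) = -3/10976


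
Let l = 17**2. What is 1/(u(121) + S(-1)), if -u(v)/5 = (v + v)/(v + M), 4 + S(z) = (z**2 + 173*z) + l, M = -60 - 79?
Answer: 9/1622 ≈ 0.0055487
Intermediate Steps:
M = -139
l = 289
S(z) = 285 + z**2 + 173*z (S(z) = -4 + ((z**2 + 173*z) + 289) = -4 + (289 + z**2 + 173*z) = 285 + z**2 + 173*z)
u(v) = -10*v/(-139 + v) (u(v) = -5*(v + v)/(v - 139) = -5*2*v/(-139 + v) = -10*v/(-139 + v))
1/(u(121) + S(-1)) = 1/(-10*121/(-139 + 121) + (285 + (-1)**2 + 173*(-1))) = 1/(-10*121/(-18) + (285 + 1 - 173)) = 1/(-10*121*(-1/18) + 113) = 1/(605/9 + 113) = 1/(1622/9) = 9/1622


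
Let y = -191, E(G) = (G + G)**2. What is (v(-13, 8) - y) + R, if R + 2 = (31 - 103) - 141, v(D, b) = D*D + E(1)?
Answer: 149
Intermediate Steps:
E(G) = 4*G**2 (E(G) = (2*G)**2 = 4*G**2)
v(D, b) = 4 + D**2 (v(D, b) = D*D + 4*1**2 = D**2 + 4*1 = D**2 + 4 = 4 + D**2)
R = -215 (R = -2 + ((31 - 103) - 141) = -2 + (-72 - 141) = -2 - 213 = -215)
(v(-13, 8) - y) + R = ((4 + (-13)**2) - 1*(-191)) - 215 = ((4 + 169) + 191) - 215 = (173 + 191) - 215 = 364 - 215 = 149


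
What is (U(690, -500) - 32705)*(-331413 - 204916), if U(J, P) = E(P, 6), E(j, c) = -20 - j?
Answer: 17283202025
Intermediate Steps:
U(J, P) = -20 - P
(U(690, -500) - 32705)*(-331413 - 204916) = ((-20 - 1*(-500)) - 32705)*(-331413 - 204916) = ((-20 + 500) - 32705)*(-536329) = (480 - 32705)*(-536329) = -32225*(-536329) = 17283202025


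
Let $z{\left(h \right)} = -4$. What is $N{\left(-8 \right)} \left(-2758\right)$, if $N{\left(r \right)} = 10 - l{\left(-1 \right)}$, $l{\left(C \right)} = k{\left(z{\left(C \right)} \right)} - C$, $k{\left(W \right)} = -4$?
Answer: $-35854$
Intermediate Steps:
$l{\left(C \right)} = -4 - C$
$N{\left(r \right)} = 13$ ($N{\left(r \right)} = 10 - \left(-4 - -1\right) = 10 - \left(-4 + 1\right) = 10 - -3 = 10 + 3 = 13$)
$N{\left(-8 \right)} \left(-2758\right) = 13 \left(-2758\right) = -35854$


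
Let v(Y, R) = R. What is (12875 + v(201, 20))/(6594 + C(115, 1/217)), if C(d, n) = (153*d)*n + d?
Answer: 2798215/1473448 ≈ 1.8991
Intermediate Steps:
C(d, n) = d + 153*d*n (C(d, n) = 153*d*n + d = d + 153*d*n)
(12875 + v(201, 20))/(6594 + C(115, 1/217)) = (12875 + 20)/(6594 + 115*(1 + 153/217)) = 12895/(6594 + 115*(1 + 153*(1/217))) = 12895/(6594 + 115*(1 + 153/217)) = 12895/(6594 + 115*(370/217)) = 12895/(6594 + 42550/217) = 12895/(1473448/217) = 12895*(217/1473448) = 2798215/1473448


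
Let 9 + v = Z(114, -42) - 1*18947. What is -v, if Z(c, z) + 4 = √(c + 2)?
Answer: 18960 - 2*√29 ≈ 18949.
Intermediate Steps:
Z(c, z) = -4 + √(2 + c) (Z(c, z) = -4 + √(c + 2) = -4 + √(2 + c))
v = -18960 + 2*√29 (v = -9 + ((-4 + √(2 + 114)) - 1*18947) = -9 + ((-4 + √116) - 18947) = -9 + ((-4 + 2*√29) - 18947) = -9 + (-18951 + 2*√29) = -18960 + 2*√29 ≈ -18949.)
-v = -(-18960 + 2*√29) = 18960 - 2*√29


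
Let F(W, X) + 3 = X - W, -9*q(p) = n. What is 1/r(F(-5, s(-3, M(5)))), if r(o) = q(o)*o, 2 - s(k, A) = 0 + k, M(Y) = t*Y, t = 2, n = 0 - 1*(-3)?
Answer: -3/7 ≈ -0.42857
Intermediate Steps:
n = 3 (n = 0 + 3 = 3)
q(p) = -⅓ (q(p) = -⅑*3 = -⅓)
M(Y) = 2*Y
s(k, A) = 2 - k (s(k, A) = 2 - (0 + k) = 2 - k)
F(W, X) = -3 + X - W (F(W, X) = -3 + (X - W) = -3 + X - W)
r(o) = -o/3
1/r(F(-5, s(-3, M(5)))) = 1/(-(-3 + (2 - 1*(-3)) - 1*(-5))/3) = 1/(-(-3 + (2 + 3) + 5)/3) = 1/(-(-3 + 5 + 5)/3) = 1/(-⅓*7) = 1/(-7/3) = -3/7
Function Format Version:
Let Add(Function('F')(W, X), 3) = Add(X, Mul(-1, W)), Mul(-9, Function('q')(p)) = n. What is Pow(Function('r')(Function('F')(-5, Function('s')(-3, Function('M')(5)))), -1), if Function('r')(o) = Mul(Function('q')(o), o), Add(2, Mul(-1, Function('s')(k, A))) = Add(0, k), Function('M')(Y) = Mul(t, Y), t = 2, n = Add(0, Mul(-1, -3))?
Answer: Rational(-3, 7) ≈ -0.42857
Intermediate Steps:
n = 3 (n = Add(0, 3) = 3)
Function('q')(p) = Rational(-1, 3) (Function('q')(p) = Mul(Rational(-1, 9), 3) = Rational(-1, 3))
Function('M')(Y) = Mul(2, Y)
Function('s')(k, A) = Add(2, Mul(-1, k)) (Function('s')(k, A) = Add(2, Mul(-1, Add(0, k))) = Add(2, Mul(-1, k)))
Function('F')(W, X) = Add(-3, X, Mul(-1, W)) (Function('F')(W, X) = Add(-3, Add(X, Mul(-1, W))) = Add(-3, X, Mul(-1, W)))
Function('r')(o) = Mul(Rational(-1, 3), o)
Pow(Function('r')(Function('F')(-5, Function('s')(-3, Function('M')(5)))), -1) = Pow(Mul(Rational(-1, 3), Add(-3, Add(2, Mul(-1, -3)), Mul(-1, -5))), -1) = Pow(Mul(Rational(-1, 3), Add(-3, Add(2, 3), 5)), -1) = Pow(Mul(Rational(-1, 3), Add(-3, 5, 5)), -1) = Pow(Mul(Rational(-1, 3), 7), -1) = Pow(Rational(-7, 3), -1) = Rational(-3, 7)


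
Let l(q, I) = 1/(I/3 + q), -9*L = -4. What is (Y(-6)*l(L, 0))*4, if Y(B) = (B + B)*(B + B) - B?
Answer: 1350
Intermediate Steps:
L = 4/9 (L = -⅑*(-4) = 4/9 ≈ 0.44444)
l(q, I) = 1/(q + I/3) (l(q, I) = 1/(I*(⅓) + q) = 1/(I/3 + q) = 1/(q + I/3))
Y(B) = -B + 4*B² (Y(B) = (2*B)*(2*B) - B = 4*B² - B = -B + 4*B²)
(Y(-6)*l(L, 0))*4 = ((-6*(-1 + 4*(-6)))*(3/(0 + 3*(4/9))))*4 = ((-6*(-1 - 24))*(3/(0 + 4/3)))*4 = ((-6*(-25))*(3/(4/3)))*4 = (150*(3*(¾)))*4 = (150*(9/4))*4 = (675/2)*4 = 1350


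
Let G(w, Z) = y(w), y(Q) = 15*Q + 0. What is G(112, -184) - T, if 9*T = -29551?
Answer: 44671/9 ≈ 4963.4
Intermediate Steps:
y(Q) = 15*Q
G(w, Z) = 15*w
T = -29551/9 (T = (⅑)*(-29551) = -29551/9 ≈ -3283.4)
G(112, -184) - T = 15*112 - 1*(-29551/9) = 1680 + 29551/9 = 44671/9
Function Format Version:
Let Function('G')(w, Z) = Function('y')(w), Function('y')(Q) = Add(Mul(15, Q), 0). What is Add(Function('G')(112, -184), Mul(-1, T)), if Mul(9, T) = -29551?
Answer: Rational(44671, 9) ≈ 4963.4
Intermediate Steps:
Function('y')(Q) = Mul(15, Q)
Function('G')(w, Z) = Mul(15, w)
T = Rational(-29551, 9) (T = Mul(Rational(1, 9), -29551) = Rational(-29551, 9) ≈ -3283.4)
Add(Function('G')(112, -184), Mul(-1, T)) = Add(Mul(15, 112), Mul(-1, Rational(-29551, 9))) = Add(1680, Rational(29551, 9)) = Rational(44671, 9)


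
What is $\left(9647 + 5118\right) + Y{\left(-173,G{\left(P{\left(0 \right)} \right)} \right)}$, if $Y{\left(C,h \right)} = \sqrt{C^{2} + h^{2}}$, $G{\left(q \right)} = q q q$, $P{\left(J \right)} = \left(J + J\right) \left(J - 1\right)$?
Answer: $14938$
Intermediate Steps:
$P{\left(J \right)} = 2 J \left(-1 + J\right)$
$G{\left(q \right)} = q^{3}$ ($G{\left(q \right)} = q^{2} q = q^{3}$)
$\left(9647 + 5118\right) + Y{\left(-173,G{\left(P{\left(0 \right)} \right)} \right)} = \left(9647 + 5118\right) + \sqrt{\left(-173\right)^{2} + \left(\left(2 \cdot 0 \left(-1 + 0\right)\right)^{3}\right)^{2}} = 14765 + \sqrt{29929 + \left(\left(2 \cdot 0 \left(-1\right)\right)^{3}\right)^{2}} = 14765 + \sqrt{29929 + \left(0^{3}\right)^{2}} = 14765 + \sqrt{29929 + 0^{2}} = 14765 + \sqrt{29929 + 0} = 14765 + \sqrt{29929} = 14765 + 173 = 14938$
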